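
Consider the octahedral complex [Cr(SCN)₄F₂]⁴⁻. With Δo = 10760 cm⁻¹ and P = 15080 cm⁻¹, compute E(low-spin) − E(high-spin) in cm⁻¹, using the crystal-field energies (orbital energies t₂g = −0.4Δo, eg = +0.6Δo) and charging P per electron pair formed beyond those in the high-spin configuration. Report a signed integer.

Ligand charges: 4×(-1) from SCN⁻ and 2×(-1) from F⁻ sum to -6; with overall charge -4, Cr is +2.
Cr is in group 6, so Cr²⁺ is d⁴ (6 − 2 = 4).
High-spin: t₂g³ eg¹, CFSE = -0.6Δo = -6456 cm⁻¹.
Low-spin t₂g⁴ eg⁰ gives -1.6Δo = -17216 cm⁻¹, but forming 1 extra pair costs 1P = 15080 cm⁻¹, so E(LS) = -17216 + 15080 = -2136 cm⁻¹.
Thus E(LS) − E(HS) = 4320 cm⁻¹.

4320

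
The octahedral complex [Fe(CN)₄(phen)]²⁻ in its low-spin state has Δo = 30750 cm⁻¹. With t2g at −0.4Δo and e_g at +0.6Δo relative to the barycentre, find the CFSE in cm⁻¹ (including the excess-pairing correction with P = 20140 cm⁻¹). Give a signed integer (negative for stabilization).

-33520

Ligand charges: 4×(-1) from CN⁻ and 1×(+0) from phen sum to -4; with overall charge -2, Fe is +2.
Fe is in group 8, so Fe²⁺ is d⁶ (8 − 2 = 6).
Configuration: t2g^6 e_g^0.
Orbital CFSE = 6(-0.4) + 0(0.6) = -2.4Δo = -2.4 × 30750 = -73800 cm⁻¹.
Pairing penalty: 3 pairs vs 1 in the high-spin reference → 2 extra × P = 40280 cm⁻¹.
Overall CFSE = -73800 + 40280 = -33520 cm⁻¹.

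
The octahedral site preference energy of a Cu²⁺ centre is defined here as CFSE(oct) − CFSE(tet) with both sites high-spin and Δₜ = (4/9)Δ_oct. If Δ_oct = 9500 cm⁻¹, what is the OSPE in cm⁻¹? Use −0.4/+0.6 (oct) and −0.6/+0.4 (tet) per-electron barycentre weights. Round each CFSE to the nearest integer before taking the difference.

Group 11 minus oxidation state +2 gives a d⁹ configuration for Cu²⁺.
Octahedral (high-spin): t2g^6 e_g^3, CFSE = 6(−0.4) + 3(+0.6) = -0.6Δ_oct = -0.6 × 9500 = -5700 cm⁻¹.
Tetrahedral: e^4 t2^5, CFSE = 4(−0.6) + 5(+0.4) = -0.4Δₜ = -0.4 × (4/9) × 9500 = -1689 cm⁻¹.
OSPE = -5700 − (-1689) = -4011 cm⁻¹.

-4011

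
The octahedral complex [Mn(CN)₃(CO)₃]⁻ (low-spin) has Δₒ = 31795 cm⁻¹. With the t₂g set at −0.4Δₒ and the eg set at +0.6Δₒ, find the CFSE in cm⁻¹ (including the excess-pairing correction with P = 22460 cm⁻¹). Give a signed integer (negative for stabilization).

Ligand charges: 3×(-1) from CN⁻ and 3×(+0) from CO sum to -3; with overall charge -1, Mn is +2.
Group 7 minus oxidation state +2 gives a d⁵ configuration for Mn²⁺.
Configuration: t₂g⁵ eg⁰.
CFSE(orbital) = 5×(-0.4Δₒ) + 0×(0.6Δₒ) = -2.0Δₒ; with Δₒ = 31795 cm⁻¹ that is -63590 cm⁻¹.
Relative to high-spin t₂g³ eg² (0 paired), the low-spin configuration has 2 additional pairs, contributing +2 × 22460 = +44920 cm⁻¹.
Combining: -63590 + 44920 = -18670 cm⁻¹.

-18670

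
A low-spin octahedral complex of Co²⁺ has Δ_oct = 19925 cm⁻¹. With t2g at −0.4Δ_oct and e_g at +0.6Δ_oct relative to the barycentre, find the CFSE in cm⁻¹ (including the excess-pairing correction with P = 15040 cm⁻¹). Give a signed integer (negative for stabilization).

-20825

Co²⁺: group 9, so d-count = 9 − 2 = 7.
The d⁷ electrons fill as t2g^6 e_g^1.
The orbital stabilization is -1.8Δ_oct = -1.8 × 19925 = -35865 cm⁻¹.
Pairing penalty: 3 pairs vs 2 in the high-spin reference → 1 extra × P = 15040 cm⁻¹.
Combining: -35865 + 15040 = -20825 cm⁻¹.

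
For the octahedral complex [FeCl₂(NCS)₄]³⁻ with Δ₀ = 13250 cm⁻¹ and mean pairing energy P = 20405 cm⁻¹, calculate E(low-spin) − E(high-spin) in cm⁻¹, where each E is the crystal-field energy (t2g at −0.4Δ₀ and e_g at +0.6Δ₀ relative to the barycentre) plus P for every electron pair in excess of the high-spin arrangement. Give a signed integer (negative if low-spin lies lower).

14310

Ligand charges: 2×(-1) from Cl⁻ and 4×(-1) from NCS⁻ sum to -6; with overall charge -3, Fe is +3.
Fe is in group 8, so Fe³⁺ is d⁵ (8 − 3 = 5).
High-spin d⁵ fills as t2g^3 e_g^2 with CFSE 3(−0.4) + 2(+0.6) = 0.0Δ₀ = 0 cm⁻¹.
For low-spin the configuration is t2g^5 e_g^0: orbital energy -2.0 × 13250 = -26500 cm⁻¹, and 2 additional pairs relative to high-spin add 40810 cm⁻¹, giving 14310 cm⁻¹.
Thus E(LS) − E(HS) = 14310 cm⁻¹.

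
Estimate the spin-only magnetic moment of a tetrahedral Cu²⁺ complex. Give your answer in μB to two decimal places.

1.73 μB

Group 11 minus oxidation state +2 gives a d⁹ configuration for Cu²⁺.
Tetrahedral fields are weak (Δₜ ≈ 4/9 Δₒ), so electrons fill high-spin.
Configuration: e⁴ t₂⁵ → 1 unpaired electron.
μ(spin-only) = √[1(1+2)] = √3 ≈ 1.73 μB.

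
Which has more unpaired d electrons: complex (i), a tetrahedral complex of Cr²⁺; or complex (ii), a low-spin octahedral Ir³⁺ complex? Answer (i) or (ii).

(i): Cr sits in group 6; removing 2 electrons leaves Cr²⁺ with 6 − 2 = 4 d electrons; Tetrahedral splitting is small, so the complex is high-spin; e^2 t2^2 → 4 unpaired.
(ii): Ir is in group 9, so Ir³⁺ is d⁶ (9 − 3 = 6); t₂g⁶ eg⁰ → 0 unpaired.
So (i) has more unpaired electrons.

(i)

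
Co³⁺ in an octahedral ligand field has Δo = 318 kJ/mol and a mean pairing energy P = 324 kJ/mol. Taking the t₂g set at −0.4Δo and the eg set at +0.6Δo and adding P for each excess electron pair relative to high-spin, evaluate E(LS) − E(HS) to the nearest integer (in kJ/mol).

Co is in group 9, so Co³⁺ is d⁶ (9 − 3 = 6).
In the high-spin limit (t₂g⁴ eg²) the orbital term is -0.4Δo = -127 kJ/mol, with no excess pairing.
Low-spin: t₂g⁶ eg⁰, orbital CFSE = -2.4Δo = -763 kJ/mol; plus 2 excess pairs × P = +648 kJ/mol; total -115 kJ/mol.
The difference is -115 − (-127) = 12 kJ/mol, so high-spin lies lower.

12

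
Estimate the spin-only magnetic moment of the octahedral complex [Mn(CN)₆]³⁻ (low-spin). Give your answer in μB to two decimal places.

Each CN⁻ contributes -1; 6 × (-1) = -6. With overall charge -3, Mn is in the +3 oxidation state.
Group 7 minus oxidation state +3 gives a d⁴ configuration for Mn³⁺.
Configuration: t2g^4 e_g^0 → 2 unpaired electrons.
μ(spin-only) = √[2(2+2)] = √8 ≈ 2.83 μB.

2.83 μB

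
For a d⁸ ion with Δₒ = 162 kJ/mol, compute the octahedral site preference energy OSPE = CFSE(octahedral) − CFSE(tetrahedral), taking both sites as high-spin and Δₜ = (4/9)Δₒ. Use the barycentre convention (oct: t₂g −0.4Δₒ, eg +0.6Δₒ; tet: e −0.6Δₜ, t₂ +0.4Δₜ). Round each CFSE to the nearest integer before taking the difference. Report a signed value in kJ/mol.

In an octahedral site d⁸ (HS) is t2g^6 e_g^2, giving CFSE(oct) = -1.2Δₒ = -194 kJ/mol.
In a tetrahedral site the filling is e^4 t2^4: CFSE(tet) = -0.8Δₜ = -0.8 × (4/9)(162) = -58 kJ/mol.
Subtracting, OSPE = -194 − (-58) = -136 kJ/mol.

-136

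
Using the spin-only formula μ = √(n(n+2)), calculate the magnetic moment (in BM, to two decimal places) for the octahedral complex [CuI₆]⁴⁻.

Each I⁻ contributes -1; 6 × (-1) = -6. With overall charge -4, Cu is in the +2 oxidation state.
Cu is in group 11, so Cu²⁺ is d⁹ (11 − 2 = 9).
Configuration: t₂g⁶ eg³ → 1 unpaired electron.
μ(spin-only) = √[1(1+2)] = √3 ≈ 1.73 BM.

1.73 BM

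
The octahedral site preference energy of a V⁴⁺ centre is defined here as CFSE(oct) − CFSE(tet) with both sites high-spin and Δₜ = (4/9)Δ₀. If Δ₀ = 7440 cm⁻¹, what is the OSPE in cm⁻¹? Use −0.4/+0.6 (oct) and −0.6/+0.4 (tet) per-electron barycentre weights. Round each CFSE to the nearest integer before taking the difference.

-992

V is in group 5, so V⁴⁺ is d¹ (5 − 4 = 1).
Octahedral (high-spin): t₂g¹ eg⁰, CFSE = 1(−0.4) + 0(+0.6) = -0.4Δ₀ = -0.4 × 7440 = -2976 cm⁻¹.
Tetrahedral e¹ t₂⁰ gives -0.6Δₜ = -0.6 × (4/9) × 7440 = -1984 cm⁻¹.
Subtracting, OSPE = -2976 − (-1984) = -992 cm⁻¹.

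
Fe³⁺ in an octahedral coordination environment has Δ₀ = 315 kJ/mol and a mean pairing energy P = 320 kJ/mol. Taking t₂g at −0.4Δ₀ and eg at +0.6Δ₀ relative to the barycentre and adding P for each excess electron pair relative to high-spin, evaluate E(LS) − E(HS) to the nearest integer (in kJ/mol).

10

Group 8 minus oxidation state +3 gives a d⁵ configuration for Fe³⁺.
High-spin: t₂g³ eg², CFSE = 0.0Δ₀ = 0 kJ/mol.
Low-spin t₂g⁵ eg⁰ gives -2.0Δ₀ = -630 kJ/mol, but forming 2 extra pairs costs 2P = 640 kJ/mol, so E(LS) = -630 + 640 = 10 kJ/mol.
Thus E(LS) − E(HS) = 10 kJ/mol.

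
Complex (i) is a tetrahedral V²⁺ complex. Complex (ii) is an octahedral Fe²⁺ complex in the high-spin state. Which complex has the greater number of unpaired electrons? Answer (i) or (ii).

(ii)

(i): Group 5 minus oxidation state +2 gives a d³ configuration for V²⁺; Tetrahedral fields are weak (Δₜ ≈ 4/9 Δₒ), so electrons fill high-spin; e^2 t2^1 → 3 unpaired.
(ii): Fe²⁺: group 8, so d-count = 8 − 2 = 6; t2g^4 e_g^2 → 4 unpaired.
So (ii) has more unpaired electrons.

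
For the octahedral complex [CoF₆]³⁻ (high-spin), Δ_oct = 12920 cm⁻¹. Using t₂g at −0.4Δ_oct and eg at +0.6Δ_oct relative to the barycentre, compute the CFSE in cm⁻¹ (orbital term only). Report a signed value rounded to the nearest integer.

Each F⁻ contributes -1; 6 × (-1) = -6. With overall charge -3, Co is in the +3 oxidation state.
Co is in group 9, so Co³⁺ is d⁶ (9 − 3 = 6).
The d⁶ electrons fill as t₂g⁴ eg².
Orbital CFSE = 4(-0.4) + 2(0.6) = -0.4Δ_oct = -0.4 × 12920 = -5168 cm⁻¹.

-5168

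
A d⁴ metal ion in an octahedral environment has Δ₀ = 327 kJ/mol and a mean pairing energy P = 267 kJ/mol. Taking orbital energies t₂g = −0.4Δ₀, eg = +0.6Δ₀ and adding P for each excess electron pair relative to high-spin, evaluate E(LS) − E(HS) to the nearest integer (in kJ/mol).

High-spin d⁴ fills as t₂g³ eg¹ with CFSE 3(−0.4) + 1(+0.6) = -0.6Δ₀ = -196 kJ/mol.
For low-spin the configuration is t₂g⁴ eg⁰: orbital energy -1.6 × 327 = -523 kJ/mol, and 1 additional pair relative to high-spin adds 267 kJ/mol, giving -256 kJ/mol.
Thus E(LS) − E(HS) = -60 kJ/mol.

-60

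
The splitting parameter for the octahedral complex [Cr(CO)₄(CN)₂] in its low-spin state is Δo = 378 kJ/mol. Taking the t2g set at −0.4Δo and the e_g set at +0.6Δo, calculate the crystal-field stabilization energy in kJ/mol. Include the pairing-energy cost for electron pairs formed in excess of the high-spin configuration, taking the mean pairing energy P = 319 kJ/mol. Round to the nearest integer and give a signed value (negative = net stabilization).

Ligand charges: 4×(+0) from CO and 2×(-1) from CN⁻ sum to -2; with overall charge +0, Cr is +2.
Cr²⁺: group 6, so d-count = 6 − 2 = 4.
Configuration: t2g^4 e_g^0.
The orbital stabilization is -1.6Δo = -1.6 × 378 = -605 kJ/mol.
Pairing penalty: 1 pair vs 0 in the high-spin reference → 1 extra × P = 319 kJ/mol.
Combining: -605 + 319 = -286 kJ/mol.

-286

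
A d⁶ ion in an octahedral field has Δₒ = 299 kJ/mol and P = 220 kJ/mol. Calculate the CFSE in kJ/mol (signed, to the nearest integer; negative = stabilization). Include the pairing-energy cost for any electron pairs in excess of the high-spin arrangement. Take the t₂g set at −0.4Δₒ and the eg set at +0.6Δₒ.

-278

Δₒ > P, so pairing is preferred: the ground state is low-spin.
That gives t₂g⁶ eg⁰.
Orbital CFSE = -2.4Δₒ = -2.4 × 299 = -718 kJ/mol.
Excess pairs vs high-spin: 3 − 1 = 2; pairing cost = +440 kJ/mol.
Net CFSE = -718 + 440 = -278 kJ/mol.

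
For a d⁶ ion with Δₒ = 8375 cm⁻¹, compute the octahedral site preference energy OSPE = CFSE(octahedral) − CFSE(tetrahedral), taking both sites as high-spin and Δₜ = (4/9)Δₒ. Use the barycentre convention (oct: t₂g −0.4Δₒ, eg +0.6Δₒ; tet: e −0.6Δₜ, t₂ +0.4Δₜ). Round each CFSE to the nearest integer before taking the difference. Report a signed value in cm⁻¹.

Octahedral (high-spin): t2g^4 e_g^2, CFSE = 4(−0.4) + 2(+0.6) = -0.4Δₒ = -0.4 × 8375 = -3350 cm⁻¹.
Tetrahedral e^3 t2^3 gives -0.6Δₜ = -0.6 × (4/9) × 8375 = -2233 cm⁻¹.
Subtracting, OSPE = -3350 − (-2233) = -1117 cm⁻¹.

-1117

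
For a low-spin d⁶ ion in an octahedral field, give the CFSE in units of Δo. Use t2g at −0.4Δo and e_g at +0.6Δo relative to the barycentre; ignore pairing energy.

-2.4 Δo

Configuration: t2g^6 e_g^0.
CFSE = 6(-0.4Δo) + 0(0.6Δo) = -2.4Δo + 0.0Δo = -2.4Δo.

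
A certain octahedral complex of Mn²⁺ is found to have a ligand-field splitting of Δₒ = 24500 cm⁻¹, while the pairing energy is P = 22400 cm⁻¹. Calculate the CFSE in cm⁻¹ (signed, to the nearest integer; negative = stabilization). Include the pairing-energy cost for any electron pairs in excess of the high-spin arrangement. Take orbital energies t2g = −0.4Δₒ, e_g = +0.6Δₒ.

Mn is in group 7, so Mn²⁺ is d⁵ (7 − 2 = 5).
Here Δₒ > P (24500 > 22400), so the low-spin state is favoured.
That gives t2g^5 e_g^0.
Orbital CFSE = -2.0Δₒ = -2.0 × 24500 = -49000 cm⁻¹.
Excess pairs vs high-spin: 2 − 0 = 2; pairing cost = +44800 cm⁻¹.
Net CFSE = -49000 + 44800 = -4200 cm⁻¹.

-4200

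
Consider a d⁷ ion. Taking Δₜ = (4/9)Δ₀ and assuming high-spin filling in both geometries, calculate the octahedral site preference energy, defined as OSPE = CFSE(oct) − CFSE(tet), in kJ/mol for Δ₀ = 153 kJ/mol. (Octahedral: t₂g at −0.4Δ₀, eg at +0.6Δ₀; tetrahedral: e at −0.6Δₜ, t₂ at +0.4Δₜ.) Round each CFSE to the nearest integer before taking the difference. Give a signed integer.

-40

Octahedral high-spin t₂g⁵ eg²: CFSE = -0.8 × 153 = -122 kJ/mol.
Tetrahedral: e⁴ t₂³, CFSE = 4(−0.6) + 3(+0.4) = -1.2Δₜ = -1.2 × (4/9) × 153 = -82 kJ/mol.
OSPE = CFSE(oct) − CFSE(tet) = -122 − (-82) = -40 kJ/mol.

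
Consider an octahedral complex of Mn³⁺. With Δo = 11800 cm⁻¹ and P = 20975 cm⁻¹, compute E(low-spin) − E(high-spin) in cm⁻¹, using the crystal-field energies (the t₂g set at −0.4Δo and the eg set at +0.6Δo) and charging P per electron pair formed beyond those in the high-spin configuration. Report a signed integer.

9175

Mn³⁺: group 7, so d-count = 7 − 3 = 4.
In the high-spin limit (t₂g³ eg¹) the orbital term is -0.6Δo = -7080 cm⁻¹, with no excess pairing.
Low-spin t₂g⁴ eg⁰ gives -1.6Δo = -18880 cm⁻¹, but forming 1 extra pair costs 1P = 20975 cm⁻¹, so E(LS) = -18880 + 20975 = 2095 cm⁻¹.
Thus E(LS) − E(HS) = 9175 cm⁻¹.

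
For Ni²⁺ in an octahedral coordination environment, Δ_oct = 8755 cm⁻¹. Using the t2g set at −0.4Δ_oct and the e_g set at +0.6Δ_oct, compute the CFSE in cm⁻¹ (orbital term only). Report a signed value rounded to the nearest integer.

Ni sits in group 10; removing 2 electrons leaves Ni²⁺ with 10 − 2 = 8 d electrons.
Configuration: t2g^6 e_g^2.
Orbital CFSE = 6(-0.4) + 2(0.6) = -1.2Δ_oct = -1.2 × 8755 = -10506 cm⁻¹.

-10506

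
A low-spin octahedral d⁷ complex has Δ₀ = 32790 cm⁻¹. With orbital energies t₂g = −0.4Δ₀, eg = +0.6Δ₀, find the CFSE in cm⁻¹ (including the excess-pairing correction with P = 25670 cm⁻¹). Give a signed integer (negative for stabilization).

-33352

Electron filling gives t₂g⁶ eg¹.
Orbital CFSE = 6(-0.4) + 1(0.6) = -1.8Δ₀ = -1.8 × 32790 = -59022 cm⁻¹.
High-spin d⁷ would be t₂g⁵ eg² with 2 pairs; low-spin has 3, so 1 excess pair costs +1P = +25670 cm⁻¹.
Overall CFSE = -59022 + 25670 = -33352 cm⁻¹.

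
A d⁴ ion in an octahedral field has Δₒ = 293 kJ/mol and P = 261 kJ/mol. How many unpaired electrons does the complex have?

Since Δₒ = 293 kJ/mol > P = 261 kJ/mol, the complex adopts the low-spin configuration.
That gives t₂g⁴ eg⁰.
Unpaired electrons: 2.

2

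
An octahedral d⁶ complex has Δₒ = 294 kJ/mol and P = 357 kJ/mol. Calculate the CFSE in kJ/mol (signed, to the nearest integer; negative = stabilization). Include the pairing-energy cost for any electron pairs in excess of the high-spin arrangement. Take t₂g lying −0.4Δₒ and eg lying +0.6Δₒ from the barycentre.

-118

With Δₒ < P the complex is high-spin.
That gives t₂g⁴ eg².
Orbital CFSE = -0.4Δₒ = -0.4 × 294 = -118 kJ/mol.
High-spin has no excess pairs, so no pairing correction applies.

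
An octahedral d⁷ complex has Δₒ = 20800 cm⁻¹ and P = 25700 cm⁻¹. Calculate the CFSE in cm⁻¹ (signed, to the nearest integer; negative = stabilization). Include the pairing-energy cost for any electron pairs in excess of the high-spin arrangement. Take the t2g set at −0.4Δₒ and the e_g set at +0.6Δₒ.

With Δₒ < P the complex is high-spin.
Filling d⁷ accordingly: t2g^5 e_g^2.
Orbital CFSE = -0.8Δₒ = -0.8 × 20800 = -16640 cm⁻¹.
High-spin has no excess pairs, so no pairing correction applies.

-16640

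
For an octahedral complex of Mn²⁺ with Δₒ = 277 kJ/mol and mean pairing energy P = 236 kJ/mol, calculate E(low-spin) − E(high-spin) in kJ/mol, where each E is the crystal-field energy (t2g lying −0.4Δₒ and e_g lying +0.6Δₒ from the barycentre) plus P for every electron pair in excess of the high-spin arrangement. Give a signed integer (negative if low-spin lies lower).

-82

Mn²⁺: group 7, so d-count = 7 − 2 = 5.
High-spin: t2g^3 e_g^2, CFSE = 0.0Δₒ = 0 kJ/mol.
Low-spin: t2g^5 e_g^0, orbital CFSE = -2.0Δₒ = -554 kJ/mol; plus 2 excess pairs × P = +472 kJ/mol; total -82 kJ/mol.
E(LS) − E(HS) = -82 − (0) = -82 kJ/mol.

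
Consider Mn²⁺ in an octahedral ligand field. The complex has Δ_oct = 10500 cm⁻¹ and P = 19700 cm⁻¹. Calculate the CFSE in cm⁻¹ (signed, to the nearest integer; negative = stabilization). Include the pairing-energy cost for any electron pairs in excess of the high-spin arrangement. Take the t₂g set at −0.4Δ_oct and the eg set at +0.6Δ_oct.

Mn is in group 7, so Mn²⁺ is d⁵ (7 − 2 = 5).
Here Δ_oct < P (10500 < 19700), so the high-spin state is favoured.
Filling d⁵ accordingly: t₂g³ eg².
Orbital CFSE = 0.0Δ_oct = 0.0 × 10500 = 0 cm⁻¹.
High-spin has no excess pairs, so no pairing correction applies.

0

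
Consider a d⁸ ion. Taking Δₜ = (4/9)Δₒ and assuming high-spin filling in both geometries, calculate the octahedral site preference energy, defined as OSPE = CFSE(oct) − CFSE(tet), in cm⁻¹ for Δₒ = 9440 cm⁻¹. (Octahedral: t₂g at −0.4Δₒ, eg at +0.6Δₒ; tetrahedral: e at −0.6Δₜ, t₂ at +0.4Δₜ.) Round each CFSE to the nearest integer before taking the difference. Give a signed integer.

-7972

In an octahedral site d⁸ (HS) is t2g^6 e_g^2, giving CFSE(oct) = -1.2Δₒ = -11328 cm⁻¹.
Tetrahedral: e^4 t2^4, CFSE = 4(−0.6) + 4(+0.4) = -0.8Δₜ = -0.8 × (4/9) × 9440 = -3356 cm⁻¹.
OSPE = -11328 − (-3356) = -7972 cm⁻¹.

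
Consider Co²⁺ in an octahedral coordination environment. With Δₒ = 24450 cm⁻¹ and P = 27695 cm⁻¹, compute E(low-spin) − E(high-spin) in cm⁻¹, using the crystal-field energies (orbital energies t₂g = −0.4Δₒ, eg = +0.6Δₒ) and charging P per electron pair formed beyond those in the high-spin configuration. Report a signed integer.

3245

Group 9 minus oxidation state +2 gives a d⁷ configuration for Co²⁺.
In the high-spin limit (t₂g⁵ eg²) the orbital term is -0.8Δₒ = -19560 cm⁻¹, with no excess pairing.
For low-spin the configuration is t₂g⁶ eg¹: orbital energy -1.8 × 24450 = -44010 cm⁻¹, and 1 additional pair relative to high-spin adds 27695 cm⁻¹, giving -16315 cm⁻¹.
E(LS) − E(HS) = -16315 − (-19560) = 3245 cm⁻¹.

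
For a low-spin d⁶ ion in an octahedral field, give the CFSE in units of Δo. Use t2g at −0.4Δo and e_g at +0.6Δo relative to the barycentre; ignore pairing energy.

Configuration: t2g^6 e_g^0.
CFSE = 6(-0.4Δo) + 0(0.6Δo) = -2.4Δo + 0.0Δo = -2.4Δo.

-2.4 Δo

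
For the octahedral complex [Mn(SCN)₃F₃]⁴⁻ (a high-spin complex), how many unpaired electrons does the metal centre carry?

Ligand charges: 3×(-1) from SCN⁻ and 3×(-1) from F⁻ sum to -6; with overall charge -4, Mn is +2.
Group 7 minus oxidation state +2 gives a d⁵ configuration for Mn²⁺.
Configuration: t2g^3 e_g^2, giving 5 unpaired electrons.

5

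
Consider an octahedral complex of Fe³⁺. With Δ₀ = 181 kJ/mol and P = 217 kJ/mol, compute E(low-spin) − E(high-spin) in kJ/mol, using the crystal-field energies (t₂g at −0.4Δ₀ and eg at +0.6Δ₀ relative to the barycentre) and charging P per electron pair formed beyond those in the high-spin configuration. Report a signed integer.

72

Fe sits in group 8; removing 3 electrons leaves Fe³⁺ with 8 − 3 = 5 d electrons.
High-spin d⁵ fills as t₂g³ eg² with CFSE 3(−0.4) + 2(+0.6) = 0.0Δ₀ = 0 kJ/mol.
Low-spin: t₂g⁵ eg⁰, orbital CFSE = -2.0Δ₀ = -362 kJ/mol; plus 2 excess pairs × P = +434 kJ/mol; total 72 kJ/mol.
Thus E(LS) − E(HS) = 72 kJ/mol.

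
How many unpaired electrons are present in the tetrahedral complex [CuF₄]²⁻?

1

Each F⁻ contributes -1; 4 × (-1) = -4. With overall charge -2, Cu is in the +2 oxidation state.
Group 11 minus oxidation state +2 gives a d⁹ configuration for Cu²⁺.
With tetrahedral geometry the complex is necessarily high-spin.
Configuration: e⁴ t₂⁵, giving 1 unpaired electron.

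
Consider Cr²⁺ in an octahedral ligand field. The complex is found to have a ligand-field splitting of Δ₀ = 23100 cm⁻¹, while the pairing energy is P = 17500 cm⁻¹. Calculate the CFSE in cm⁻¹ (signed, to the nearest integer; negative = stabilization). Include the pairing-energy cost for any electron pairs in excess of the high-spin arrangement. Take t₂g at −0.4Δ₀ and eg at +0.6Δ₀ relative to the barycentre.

-19460

Cr sits in group 6; removing 2 electrons leaves Cr²⁺ with 6 − 2 = 4 d electrons.
Since Δ₀ = 23100 cm⁻¹ > P = 17500 cm⁻¹, the complex adopts the low-spin configuration.
Filling d⁴ accordingly: t₂g⁴ eg⁰.
Orbital CFSE = -1.6Δ₀ = -1.6 × 23100 = -36960 cm⁻¹.
Excess pairs vs high-spin: 1 − 0 = 1; pairing cost = +17500 cm⁻¹.
Net CFSE = -36960 + 17500 = -19460 cm⁻¹.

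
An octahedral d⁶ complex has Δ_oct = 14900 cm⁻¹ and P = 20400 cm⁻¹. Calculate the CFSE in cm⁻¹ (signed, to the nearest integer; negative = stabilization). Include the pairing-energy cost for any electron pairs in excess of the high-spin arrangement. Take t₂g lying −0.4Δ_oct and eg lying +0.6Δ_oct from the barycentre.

Here Δ_oct < P (14900 < 20400), so the high-spin state is favoured.
That gives t₂g⁴ eg².
Orbital CFSE = -0.4Δ_oct = -0.4 × 14900 = -5960 cm⁻¹.
High-spin has no excess pairs, so no pairing correction applies.

-5960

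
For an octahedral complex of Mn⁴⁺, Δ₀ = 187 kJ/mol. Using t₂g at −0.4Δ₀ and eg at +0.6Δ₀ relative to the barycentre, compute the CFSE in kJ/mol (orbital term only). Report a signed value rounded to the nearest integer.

-224

Mn is in group 7, so Mn⁴⁺ is d³ (7 − 4 = 3).
For octahedral d³ the high- and low-spin configurations coincide.
Configuration: t₂g³ eg⁰.
Orbital CFSE = 3(-0.4) + 0(0.6) = -1.2Δ₀ = -1.2 × 187 = -224 kJ/mol.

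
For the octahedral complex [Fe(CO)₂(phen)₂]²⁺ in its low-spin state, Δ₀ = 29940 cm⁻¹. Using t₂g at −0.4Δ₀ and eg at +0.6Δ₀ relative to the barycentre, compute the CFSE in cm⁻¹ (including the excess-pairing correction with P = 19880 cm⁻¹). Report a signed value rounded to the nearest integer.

-32096

Ligand charges: 2×(+0) from CO and 2×(+0) from phen sum to +0; with overall charge +2, Fe is +2.
Fe²⁺: group 8, so d-count = 8 − 2 = 6.
Electron filling gives t₂g⁶ eg⁰.
CFSE(orbital) = 6×(-0.4Δ₀) + 0×(0.6Δ₀) = -2.4Δ₀; with Δ₀ = 29940 cm⁻¹ that is -71856 cm⁻¹.
Relative to high-spin t₂g⁴ eg² (1 paired), the low-spin configuration has 2 additional pairs, contributing +2 × 19880 = +39760 cm⁻¹.
Combining: -71856 + 39760 = -32096 cm⁻¹.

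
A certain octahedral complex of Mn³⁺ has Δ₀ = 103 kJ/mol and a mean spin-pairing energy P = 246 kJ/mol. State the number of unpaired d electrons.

4

Group 7 minus oxidation state +3 gives a d⁴ configuration for Mn³⁺.
Here Δ₀ < P (103 < 246), so the high-spin state is favoured.
Filling d⁴ accordingly: t₂g³ eg¹.
Unpaired electrons: 4.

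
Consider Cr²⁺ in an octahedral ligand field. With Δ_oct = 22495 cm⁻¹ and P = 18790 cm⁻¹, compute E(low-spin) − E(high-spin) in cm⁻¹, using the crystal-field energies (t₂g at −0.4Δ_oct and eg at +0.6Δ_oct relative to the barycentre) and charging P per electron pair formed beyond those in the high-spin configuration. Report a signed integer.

Cr sits in group 6; removing 2 electrons leaves Cr²⁺ with 6 − 2 = 4 d electrons.
High-spin: t₂g³ eg¹, CFSE = -0.6Δ_oct = -13497 cm⁻¹.
For low-spin the configuration is t₂g⁴ eg⁰: orbital energy -1.6 × 22495 = -35992 cm⁻¹, and 1 additional pair relative to high-spin adds 18790 cm⁻¹, giving -17202 cm⁻¹.
Thus E(LS) − E(HS) = -3705 cm⁻¹.

-3705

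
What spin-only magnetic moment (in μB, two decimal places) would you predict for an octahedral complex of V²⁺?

3.87 μB

V²⁺: group 5, so d-count = 5 − 2 = 3.
For octahedral d³ the high- and low-spin configurations coincide.
Configuration: t₂g³ eg⁰ → 3 unpaired electrons.
μ(spin-only) = √[3(3+2)] = √15 ≈ 3.87 μB.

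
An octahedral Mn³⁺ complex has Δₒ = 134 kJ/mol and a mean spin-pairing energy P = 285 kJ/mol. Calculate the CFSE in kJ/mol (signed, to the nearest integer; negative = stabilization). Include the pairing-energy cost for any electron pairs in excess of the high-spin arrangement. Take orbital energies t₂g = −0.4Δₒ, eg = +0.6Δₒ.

-80

Mn sits in group 7; removing 3 electrons leaves Mn³⁺ with 7 − 3 = 4 d electrons.
With Δₒ < P the complex is high-spin.
That gives t₂g³ eg¹.
Orbital CFSE = -0.6Δₒ = -0.6 × 134 = -80 kJ/mol.
High-spin has no excess pairs, so no pairing correction applies.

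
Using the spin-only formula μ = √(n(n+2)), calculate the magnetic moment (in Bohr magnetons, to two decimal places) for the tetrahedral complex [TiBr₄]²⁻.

2.83 Bohr magnetons

Each Br⁻ contributes -1; 4 × (-1) = -4. With overall charge -2, Ti is in the +2 oxidation state.
Group 4 minus oxidation state +2 gives a d² configuration for Ti²⁺.
Tetrahedral fields are weak (Δₜ ≈ 4/9 Δₒ), so electrons fill high-spin.
Configuration: e^2 t2^0 → 2 unpaired electrons.
μ(spin-only) = √[2(2+2)] = √8 ≈ 2.83 Bohr magnetons.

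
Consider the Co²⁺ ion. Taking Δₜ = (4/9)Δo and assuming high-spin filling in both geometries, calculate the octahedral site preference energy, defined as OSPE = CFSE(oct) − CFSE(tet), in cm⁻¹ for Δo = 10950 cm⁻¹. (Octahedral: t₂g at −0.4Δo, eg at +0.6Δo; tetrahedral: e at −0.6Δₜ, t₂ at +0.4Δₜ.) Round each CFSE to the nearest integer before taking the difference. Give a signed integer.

Co sits in group 9; removing 2 electrons leaves Co²⁺ with 9 − 2 = 7 d electrons.
In an octahedral site d⁷ (HS) is t₂g⁵ eg², giving CFSE(oct) = -0.8Δo = -8760 cm⁻¹.
In a tetrahedral site the filling is e⁴ t₂³: CFSE(tet) = -1.2Δₜ = -1.2 × (4/9)(10950) = -5840 cm⁻¹.
OSPE = CFSE(oct) − CFSE(tet) = -8760 − (-5840) = -2920 cm⁻¹.

-2920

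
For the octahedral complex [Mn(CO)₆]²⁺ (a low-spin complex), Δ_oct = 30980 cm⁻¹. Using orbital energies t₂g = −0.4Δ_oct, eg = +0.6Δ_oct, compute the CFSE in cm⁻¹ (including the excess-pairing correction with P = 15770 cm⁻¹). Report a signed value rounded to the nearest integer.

CO is neutral, so the +2 overall charge sits on Mn: oxidation state +2.
Group 7 minus oxidation state +2 gives a d⁵ configuration for Mn²⁺.
Configuration: t₂g⁵ eg⁰.
The orbital stabilization is -2.0Δ_oct = -2.0 × 30980 = -61960 cm⁻¹.
Relative to high-spin t₂g³ eg² (0 paired), the low-spin configuration has 2 additional pairs, contributing +2 × 15770 = +31540 cm⁻¹.
Combining: -61960 + 31540 = -30420 cm⁻¹.

-30420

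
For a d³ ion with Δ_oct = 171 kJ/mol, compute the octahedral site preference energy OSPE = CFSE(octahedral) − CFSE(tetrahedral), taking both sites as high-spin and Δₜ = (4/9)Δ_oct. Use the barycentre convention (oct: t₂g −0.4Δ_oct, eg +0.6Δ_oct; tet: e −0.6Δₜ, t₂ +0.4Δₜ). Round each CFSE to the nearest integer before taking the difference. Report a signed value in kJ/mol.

-144

In an octahedral site d³ (HS) is t₂g³ eg⁰, giving CFSE(oct) = -1.2Δ_oct = -205 kJ/mol.
Tetrahedral: e² t₂¹, CFSE = 2(−0.6) + 1(+0.4) = -0.8Δₜ = -0.8 × (4/9) × 171 = -61 kJ/mol.
OSPE = CFSE(oct) − CFSE(tet) = -205 − (-61) = -144 kJ/mol.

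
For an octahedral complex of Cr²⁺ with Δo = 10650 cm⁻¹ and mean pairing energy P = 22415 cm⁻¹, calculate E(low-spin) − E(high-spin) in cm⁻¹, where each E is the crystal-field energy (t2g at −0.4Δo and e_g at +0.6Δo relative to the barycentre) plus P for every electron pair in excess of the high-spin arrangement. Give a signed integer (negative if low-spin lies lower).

11765

Cr sits in group 6; removing 2 electrons leaves Cr²⁺ with 6 − 2 = 4 d electrons.
In the high-spin limit (t2g^3 e_g^1) the orbital term is -0.6Δo = -6390 cm⁻¹, with no excess pairing.
Low-spin: t2g^4 e_g^0, orbital CFSE = -1.6Δo = -17040 cm⁻¹; plus 1 excess pair × P = +22415 cm⁻¹; total 5375 cm⁻¹.
The difference is 5375 − (-6390) = 11765 cm⁻¹, so high-spin lies lower.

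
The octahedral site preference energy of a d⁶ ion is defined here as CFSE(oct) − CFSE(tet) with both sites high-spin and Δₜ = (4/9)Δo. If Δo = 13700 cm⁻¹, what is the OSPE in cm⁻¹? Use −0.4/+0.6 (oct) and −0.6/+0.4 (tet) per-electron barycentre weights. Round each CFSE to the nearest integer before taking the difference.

Octahedral (high-spin): t2g^4 e_g^2, CFSE = 4(−0.4) + 2(+0.6) = -0.4Δo = -0.4 × 13700 = -5480 cm⁻¹.
In a tetrahedral site the filling is e^3 t2^3: CFSE(tet) = -0.6Δₜ = -0.6 × (4/9)(13700) = -3653 cm⁻¹.
OSPE = -5480 − (-3653) = -1827 cm⁻¹.

-1827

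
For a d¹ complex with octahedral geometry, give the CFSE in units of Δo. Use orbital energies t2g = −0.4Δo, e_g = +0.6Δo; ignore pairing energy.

-0.4 Δo

For octahedral d¹ the high- and low-spin configurations coincide.
Configuration: t2g^1 e_g^0.
CFSE = 1(-0.4Δo) + 0(0.6Δo) = -0.4Δo + 0.0Δo = -0.4Δo.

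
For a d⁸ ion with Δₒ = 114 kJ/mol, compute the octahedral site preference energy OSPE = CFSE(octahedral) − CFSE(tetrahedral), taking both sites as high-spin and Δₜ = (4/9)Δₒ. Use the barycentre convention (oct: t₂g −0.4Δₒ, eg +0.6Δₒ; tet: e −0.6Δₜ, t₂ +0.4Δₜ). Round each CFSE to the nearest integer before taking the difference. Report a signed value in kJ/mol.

Octahedral high-spin t2g^6 e_g^2: CFSE = -1.2 × 114 = -137 kJ/mol.
In a tetrahedral site the filling is e^4 t2^4: CFSE(tet) = -0.8Δₜ = -0.8 × (4/9)(114) = -41 kJ/mol.
Subtracting, OSPE = -137 − (-41) = -96 kJ/mol.

-96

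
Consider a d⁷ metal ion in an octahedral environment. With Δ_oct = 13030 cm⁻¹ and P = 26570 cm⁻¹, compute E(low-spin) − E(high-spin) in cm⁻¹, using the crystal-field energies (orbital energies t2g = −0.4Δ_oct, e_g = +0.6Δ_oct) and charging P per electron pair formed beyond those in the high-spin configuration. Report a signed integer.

13540

High-spin: t2g^5 e_g^2, CFSE = -0.8Δ_oct = -10424 cm⁻¹.
Low-spin t2g^6 e_g^1 gives -1.8Δ_oct = -23454 cm⁻¹, but forming 1 extra pair costs 1P = 26570 cm⁻¹, so E(LS) = -23454 + 26570 = 3116 cm⁻¹.
Thus E(LS) − E(HS) = 13540 cm⁻¹.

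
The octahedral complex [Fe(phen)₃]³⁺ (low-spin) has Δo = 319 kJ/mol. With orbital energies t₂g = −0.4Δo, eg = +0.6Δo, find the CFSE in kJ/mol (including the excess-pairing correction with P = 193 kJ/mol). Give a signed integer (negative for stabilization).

-252

phen is neutral, so the +3 overall charge sits on Fe: oxidation state +3.
Fe sits in group 8; removing 3 electrons leaves Fe³⁺ with 8 − 3 = 5 d electrons.
Electron filling gives t₂g⁵ eg⁰.
CFSE(orbital) = 5×(-0.4Δo) + 0×(0.6Δo) = -2.0Δo; with Δo = 319 kJ/mol that is -638 kJ/mol.
Pairing penalty: 2 pairs vs 0 in the high-spin reference → 2 extra × P = 386 kJ/mol.
Overall CFSE = -638 + 386 = -252 kJ/mol.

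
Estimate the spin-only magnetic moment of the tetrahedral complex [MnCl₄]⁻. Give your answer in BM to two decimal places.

Each Cl⁻ contributes -1; 4 × (-1) = -4. With overall charge -1, Mn is in the +3 oxidation state.
Mn sits in group 7; removing 3 electrons leaves Mn³⁺ with 7 − 3 = 4 d electrons.
Tetrahedral splitting is small, so the complex is high-spin.
Configuration: e² t₂² → 4 unpaired electrons.
μ(spin-only) = √[4(4+2)] = √24 ≈ 4.90 BM.

4.90 BM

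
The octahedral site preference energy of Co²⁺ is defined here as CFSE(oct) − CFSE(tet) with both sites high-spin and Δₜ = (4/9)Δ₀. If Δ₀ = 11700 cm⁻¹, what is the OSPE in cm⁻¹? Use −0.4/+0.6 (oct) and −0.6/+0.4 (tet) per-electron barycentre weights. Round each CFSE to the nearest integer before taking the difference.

-3120

Group 9 minus oxidation state +2 gives a d⁷ configuration for Co²⁺.
Octahedral high-spin t2g^5 e_g^2: CFSE = -0.8 × 11700 = -9360 cm⁻¹.
Tetrahedral: e^4 t2^3, CFSE = 4(−0.6) + 3(+0.4) = -1.2Δₜ = -1.2 × (4/9) × 11700 = -6240 cm⁻¹.
Subtracting, OSPE = -9360 − (-6240) = -3120 cm⁻¹.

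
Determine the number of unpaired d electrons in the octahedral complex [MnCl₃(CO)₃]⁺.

Ligand charges: 3×(-1) from Cl⁻ and 3×(+0) from CO sum to -3; with overall charge +1, Mn is +4.
Mn sits in group 7; removing 4 electrons leaves Mn⁴⁺ with 7 − 4 = 3 d electrons.
Configuration: t2g^3 e_g^0, giving 3 unpaired electrons.

3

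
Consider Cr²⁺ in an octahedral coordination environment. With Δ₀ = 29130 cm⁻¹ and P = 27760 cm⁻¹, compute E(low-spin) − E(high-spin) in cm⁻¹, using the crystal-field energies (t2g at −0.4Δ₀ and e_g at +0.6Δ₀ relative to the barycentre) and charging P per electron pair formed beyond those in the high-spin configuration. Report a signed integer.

Cr sits in group 6; removing 2 electrons leaves Cr²⁺ with 6 − 2 = 4 d electrons.
High-spin: t2g^3 e_g^1, CFSE = -0.6Δ₀ = -17478 cm⁻¹.
For low-spin the configuration is t2g^4 e_g^0: orbital energy -1.6 × 29130 = -46608 cm⁻¹, and 1 additional pair relative to high-spin adds 27760 cm⁻¹, giving -18848 cm⁻¹.
The difference is -18848 − (-17478) = -1370 cm⁻¹, so low-spin lies lower.

-1370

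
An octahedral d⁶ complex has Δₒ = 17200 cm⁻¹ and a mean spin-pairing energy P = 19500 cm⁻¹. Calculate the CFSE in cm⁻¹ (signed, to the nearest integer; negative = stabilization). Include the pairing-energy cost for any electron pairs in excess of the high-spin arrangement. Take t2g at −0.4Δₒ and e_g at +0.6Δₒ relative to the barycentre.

-6880

Δₒ < P, so pairing is avoided: the ground state is high-spin.
Configuration: t2g^4 e_g^2.
Orbital CFSE = -0.4Δₒ = -0.4 × 17200 = -6880 cm⁻¹.
High-spin has no excess pairs, so no pairing correction applies.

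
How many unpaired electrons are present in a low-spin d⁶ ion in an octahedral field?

0

Configuration: t2g^6 e_g^0, giving 0 unpaired electrons.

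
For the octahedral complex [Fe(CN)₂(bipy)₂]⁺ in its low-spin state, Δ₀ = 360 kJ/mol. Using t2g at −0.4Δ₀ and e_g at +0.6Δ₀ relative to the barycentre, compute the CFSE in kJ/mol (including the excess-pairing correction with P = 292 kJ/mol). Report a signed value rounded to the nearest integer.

Ligand charges: 2×(-1) from CN⁻ and 2×(+0) from bipy sum to -2; with overall charge +1, Fe is +3.
Group 8 minus oxidation state +3 gives a d⁵ configuration for Fe³⁺.
Configuration: t2g^5 e_g^0.
Orbital CFSE = 5(-0.4) + 0(0.6) = -2.0Δ₀ = -2.0 × 360 = -720 kJ/mol.
High-spin d⁵ would be t2g^3 e_g^2 with 0 pairs; low-spin has 2, so 2 excess pairs cost +2P = +584 kJ/mol.
Net CFSE = -720 + 584 = -136 kJ/mol.

-136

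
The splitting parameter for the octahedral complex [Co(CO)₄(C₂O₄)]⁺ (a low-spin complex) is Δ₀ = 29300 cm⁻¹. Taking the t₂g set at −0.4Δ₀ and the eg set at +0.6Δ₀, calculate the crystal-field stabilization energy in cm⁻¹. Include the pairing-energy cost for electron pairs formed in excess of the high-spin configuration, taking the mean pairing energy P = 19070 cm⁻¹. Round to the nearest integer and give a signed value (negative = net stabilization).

-32180

Ligand charges: 4×(+0) from CO and 1×(-2) from C₂O₄²⁻ sum to -2; with overall charge +1, Co is +3.
Co³⁺: group 9, so d-count = 9 − 3 = 6.
Electron filling gives t₂g⁶ eg⁰.
Orbital CFSE = 6(-0.4) + 0(0.6) = -2.4Δ₀ = -2.4 × 29300 = -70320 cm⁻¹.
Pairing penalty: 3 pairs vs 1 in the high-spin reference → 2 extra × P = 38140 cm⁻¹.
Net CFSE = -70320 + 38140 = -32180 cm⁻¹.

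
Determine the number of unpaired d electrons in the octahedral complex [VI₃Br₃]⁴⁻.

3

Ligand charges: 3×(-1) from I⁻ and 3×(-1) from Br⁻ sum to -6; with overall charge -4, V is +2.
V is in group 5, so V²⁺ is d³ (5 − 2 = 3).
Configuration: t₂g³ eg⁰, giving 3 unpaired electrons.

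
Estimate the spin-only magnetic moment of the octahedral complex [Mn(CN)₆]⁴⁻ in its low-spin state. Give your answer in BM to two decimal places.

1.73 BM

Each CN⁻ contributes -1; 6 × (-1) = -6. With overall charge -4, Mn is in the +2 oxidation state.
Group 7 minus oxidation state +2 gives a d⁵ configuration for Mn²⁺.
Configuration: t₂g⁵ eg⁰ → 1 unpaired electron.
μ(spin-only) = √[1(1+2)] = √3 ≈ 1.73 BM.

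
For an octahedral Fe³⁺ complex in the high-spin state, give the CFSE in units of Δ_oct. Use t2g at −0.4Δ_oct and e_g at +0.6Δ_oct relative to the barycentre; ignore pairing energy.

0.0 Δ_oct

Group 8 minus oxidation state +3 gives a d⁵ configuration for Fe³⁺.
Configuration: t2g^3 e_g^2.
CFSE = 3(-0.4Δ_oct) + 2(0.6Δ_oct) = -1.2Δ_oct + 1.2Δ_oct = 0.0Δ_oct.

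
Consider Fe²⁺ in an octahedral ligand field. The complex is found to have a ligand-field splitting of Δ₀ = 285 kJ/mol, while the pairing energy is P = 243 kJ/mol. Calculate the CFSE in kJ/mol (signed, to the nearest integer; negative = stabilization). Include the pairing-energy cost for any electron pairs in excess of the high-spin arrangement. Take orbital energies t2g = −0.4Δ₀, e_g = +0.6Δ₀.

Group 8 minus oxidation state +2 gives a d⁶ configuration for Fe²⁺.
Since Δ₀ = 285 kJ/mol > P = 243 kJ/mol, the complex adopts the low-spin configuration.
That gives t2g^6 e_g^0.
Orbital CFSE = -2.4Δ₀ = -2.4 × 285 = -684 kJ/mol.
Excess pairs vs high-spin: 3 − 1 = 2; pairing cost = +486 kJ/mol.
Net CFSE = -684 + 486 = -198 kJ/mol.

-198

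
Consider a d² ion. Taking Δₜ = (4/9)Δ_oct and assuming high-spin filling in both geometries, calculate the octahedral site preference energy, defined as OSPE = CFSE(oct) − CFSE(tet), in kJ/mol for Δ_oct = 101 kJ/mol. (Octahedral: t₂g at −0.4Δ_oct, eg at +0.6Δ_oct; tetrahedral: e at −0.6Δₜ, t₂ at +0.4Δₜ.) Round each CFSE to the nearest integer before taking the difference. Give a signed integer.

-27

Octahedral high-spin t₂g² eg⁰: CFSE = -0.8 × 101 = -81 kJ/mol.
Tetrahedral: e² t₂⁰, CFSE = 2(−0.6) + 0(+0.4) = -1.2Δₜ = -1.2 × (4/9) × 101 = -54 kJ/mol.
OSPE = -81 − (-54) = -27 kJ/mol.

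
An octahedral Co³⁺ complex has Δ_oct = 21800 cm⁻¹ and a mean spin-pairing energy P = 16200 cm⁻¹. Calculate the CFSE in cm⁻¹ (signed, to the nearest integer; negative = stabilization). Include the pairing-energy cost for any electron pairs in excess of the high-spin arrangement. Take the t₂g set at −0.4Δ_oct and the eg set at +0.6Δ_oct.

Group 9 minus oxidation state +3 gives a d⁶ configuration for Co³⁺.
With Δ_oct > P the complex is low-spin.
Filling d⁶ accordingly: t₂g⁶ eg⁰.
Orbital CFSE = -2.4Δ_oct = -2.4 × 21800 = -52320 cm⁻¹.
Excess pairs vs high-spin: 3 − 1 = 2; pairing cost = +32400 cm⁻¹.
Net CFSE = -52320 + 32400 = -19920 cm⁻¹.

-19920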